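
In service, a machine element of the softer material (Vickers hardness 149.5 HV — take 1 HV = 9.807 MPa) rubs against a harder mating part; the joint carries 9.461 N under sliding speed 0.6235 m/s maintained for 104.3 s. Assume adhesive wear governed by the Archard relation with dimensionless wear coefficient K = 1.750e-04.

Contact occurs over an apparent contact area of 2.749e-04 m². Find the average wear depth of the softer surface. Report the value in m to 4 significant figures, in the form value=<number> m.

value=2.671e-07 m

Intermediates appear rounded — the computation runs at exact precision — one last rounding to 4 significant figures.
The distance L = v·t = 0.6235 m/s × 104.3 s = 65.03 m.
Hardness H = 149.5 HV × 9.807 MPa/HV = 1466 MPa = 1.466e+09 Pa.
As SI base values: W = 9.461 N, H = 1.466e+09 Pa, K = 1.750e-04.
Archard volume V = K·W·L/H = 1.750e-04 · 9.461 · 65.03 / 1.466e+09 = 7.344e-11 m³.
Depth of wear h = V/A = 7.344e-11 / 2.749e-04 = 2.671e-07 m.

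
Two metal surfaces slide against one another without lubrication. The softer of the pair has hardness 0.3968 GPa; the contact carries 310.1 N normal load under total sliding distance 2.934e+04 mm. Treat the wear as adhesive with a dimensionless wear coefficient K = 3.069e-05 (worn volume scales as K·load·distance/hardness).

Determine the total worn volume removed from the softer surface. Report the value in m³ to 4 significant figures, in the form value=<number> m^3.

The intermediates are displayed rounded. All working math carries exact precision. Rounded just once: four significant figures.
Distance L = 2.934e+04 mm = 29.34 m.
Hardness H = 0.3968 GPa = 3.968e+08 Pa.
Expressed in SI base units: W = 310.1 N, H = 3.968e+08 Pa, K = 3.069e-05.
Apply Archard: V = K·W·L/H = 3.069e-05 · 310.1 · 29.34 / 3.968e+08 = 7.037e-10 m³.

value=7.037e-10 m^3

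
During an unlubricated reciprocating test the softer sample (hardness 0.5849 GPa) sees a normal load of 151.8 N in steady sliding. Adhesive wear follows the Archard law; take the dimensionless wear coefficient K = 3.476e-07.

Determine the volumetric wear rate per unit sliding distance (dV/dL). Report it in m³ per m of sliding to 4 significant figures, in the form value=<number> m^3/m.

value=9.021e-14 m^3/m

The intermediates are shown rounded, and all arithmetic runs at full float precision; a single final rounding: four significant figures.
Hardness H = 0.5849 GPa = 5.849e+08 Pa.
In SI base units: W = 151.8 N, H = 5.849e+08 Pa, K = 3.476e-07.
Sliding wear rate dV/dL = K·W/H, per unit distance: 3.476e-07 · 151.8 / 5.849e+08 = 9.021e-14 m³/m.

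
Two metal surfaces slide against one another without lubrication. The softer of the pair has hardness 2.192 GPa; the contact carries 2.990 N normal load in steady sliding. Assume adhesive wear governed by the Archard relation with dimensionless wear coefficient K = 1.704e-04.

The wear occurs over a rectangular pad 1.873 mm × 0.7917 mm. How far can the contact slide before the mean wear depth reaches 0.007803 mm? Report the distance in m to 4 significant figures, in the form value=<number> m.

Intermediates are shown rounded, and all arithmetic keeps exact precision, and rounded just once to 4 significant figures.
Hardness H = 2.192 GPa = 2.192e+09 Pa.
Pad sides 1.873 mm × 0.7917 mm = 1.873e-03 m × 7.917e-04 m. Contact area A = 1.873e-03 m × 7.917e-04 m = 1.483e-06 m².
Depth limit h_lim = 0.007803 mm = 7.803e-06 m.
Expressed in SI base units: W = 2.990 N, H = 2.192e+09 Pa, K = 1.704e-04.
Volume at the limit: V_lim = h_lim·A = 7.803e-06 · 1.483e-06 = 1.157e-11 m³.
Sliding life L = V_lim·H/(K·W) = 1.157e-11 · 2.192e+09 / (1.704e-04 · 2.990) = 49.78 m.

value=49.78 m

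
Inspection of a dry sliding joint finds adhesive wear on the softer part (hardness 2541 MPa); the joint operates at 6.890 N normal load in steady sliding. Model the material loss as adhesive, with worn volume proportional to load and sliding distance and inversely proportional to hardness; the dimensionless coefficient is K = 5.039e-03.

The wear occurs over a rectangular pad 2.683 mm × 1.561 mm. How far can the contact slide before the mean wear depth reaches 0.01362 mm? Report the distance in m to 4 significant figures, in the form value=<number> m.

All working math carries full float precision; the intermediates are printed rounded, and rounded just once, at four significant figures.
Convert: Hardness H = 2541 MPa = 2.541e+09 Pa.
Convert: Pad sides 2.683 mm × 1.561 mm = 0.002683 m × 0.001561 m. Contact area A = 0.002683 m × 0.001561 m = 4.188e-06 m².
Convert: Depth limit h_lim = 0.01362 mm = 1.362e-05 m.
SI base units throughout: W = 6.890 N, H = 2.541e+09 Pa, K = 5.039e-03.
At the depth limit, V_lim = h_lim·A = 1.362e-05 · 4.188e-06 = 5.704e-11 m³.
So the life L = V_lim·H/(K·W) = 5.704e-11 · 2.541e+09 / (5.039e-03 · 6.890) = 4.175 m.

value=4.175 m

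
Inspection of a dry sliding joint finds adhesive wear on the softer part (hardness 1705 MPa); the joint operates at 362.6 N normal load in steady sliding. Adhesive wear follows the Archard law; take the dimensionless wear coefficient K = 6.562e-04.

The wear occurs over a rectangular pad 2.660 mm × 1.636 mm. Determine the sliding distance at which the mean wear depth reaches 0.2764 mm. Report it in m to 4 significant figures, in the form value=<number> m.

value=8.619 m

Displayed values are rounded; all arithmetic holds exact precision; a lone final rounding to four significant figures.
Convert: Hardness H = 1705 MPa = 1.705e+09 Pa.
Convert: Pad sides 2.660 mm × 1.636 mm = 0.002660 m × 0.001636 m. Contact area A = 0.002660 m × 0.001636 m = 4.352e-06 m².
Convert: Depth limit h_lim = 0.2764 mm = 2.764e-04 m.
Expressed in SI base units: W = 362.6 N, H = 1.705e+09 Pa, K = 6.562e-04.
Wearable volume V_lim = h_lim·A = 2.764e-04 · 4.352e-06 = 1.203e-09 m³.
So the life L = V_lim·H/(K·W) = 1.203e-09 · 1.705e+09 / (6.562e-04 · 362.6) = 8.619 m.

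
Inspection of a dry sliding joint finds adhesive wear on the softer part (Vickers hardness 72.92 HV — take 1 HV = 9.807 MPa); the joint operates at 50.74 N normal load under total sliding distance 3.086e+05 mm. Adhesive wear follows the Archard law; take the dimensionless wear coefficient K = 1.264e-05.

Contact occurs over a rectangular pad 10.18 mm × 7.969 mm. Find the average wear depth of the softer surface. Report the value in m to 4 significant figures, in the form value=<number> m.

Each operation maintains full precision. The intermediates are shown rounded, and a lone final rounding: four significant figures.
The distance L = 3.086e+05 mm = 308.6 m.
Hardness H = 72.92 HV × 9.807 MPa/HV = 715.1 MPa = 7.151e+08 Pa.
Pad sides 10.18 mm × 7.969 mm = 0.01018 m × 0.007969 m. Contact area A = 0.01018 m × 0.007969 m = 8.112e-05 m².
In SI base units, W = 50.74 N, H = 7.151e+08 Pa, K = 1.264e-05.
Volume removed: V = K·W·L/H = 1.264e-05 · 50.74 · 308.6 / 7.151e+08 = 2.768e-10 m³.
Depth of wear h = V/A = 2.768e-10 / 8.112e-05 = 3.412e-06 m.

value=3.412e-06 m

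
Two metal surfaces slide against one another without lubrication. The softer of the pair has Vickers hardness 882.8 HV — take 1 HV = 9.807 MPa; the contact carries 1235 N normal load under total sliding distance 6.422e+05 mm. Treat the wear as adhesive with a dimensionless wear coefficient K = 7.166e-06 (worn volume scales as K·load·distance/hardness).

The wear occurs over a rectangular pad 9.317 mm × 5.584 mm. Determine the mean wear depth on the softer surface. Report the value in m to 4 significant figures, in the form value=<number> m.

value=1.262e-05 m

All arithmetic keeps full precision — intermediates are displayed rounded, and one final rounding to four significant digits.
Convert: Sliding distance L = 6.422e+05 mm = 642.2 m.
Convert: Hardness H = 882.8 HV × 9.807 MPa/HV = 8658 MPa = 8.658e+09 Pa.
Convert: Pad sides 9.317 mm × 5.584 mm = 0.009317 m × 0.005584 m. Contact area A = 0.009317 m × 0.005584 m = 5.203e-05 m².
Restated in SI base units: W = 1235 N, H = 8.658e+09 Pa, K = 7.166e-06.
Volume removed: V = K·W·L/H = 7.166e-06 · 1235 · 642.2 / 8.658e+09 = 6.565e-10 m³.
Depth of wear h = V/A = 6.565e-10 / 5.203e-05 = 1.262e-05 m.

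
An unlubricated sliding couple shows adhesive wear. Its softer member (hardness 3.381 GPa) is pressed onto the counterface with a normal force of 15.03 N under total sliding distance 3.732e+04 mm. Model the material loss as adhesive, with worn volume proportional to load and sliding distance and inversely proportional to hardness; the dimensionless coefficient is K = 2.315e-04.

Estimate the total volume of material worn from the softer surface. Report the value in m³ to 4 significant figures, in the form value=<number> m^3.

The intermediates appear rounded, and the computation carries full float precision — rounded once at the end to 4 significant digits.
Path length L = 3.732e+04 mm = 37.32 m.
Hardness H = 3.381 GPa = 3.381e+09 Pa.
Collected in SI base units: W = 15.03 N, H = 3.381e+09 Pa, K = 2.315e-04.
The Archard volume V = K·W·L/H = 2.315e-04 · 15.03 · 37.32 / 3.381e+09 = 3.841e-11 m³.

value=3.841e-11 m^3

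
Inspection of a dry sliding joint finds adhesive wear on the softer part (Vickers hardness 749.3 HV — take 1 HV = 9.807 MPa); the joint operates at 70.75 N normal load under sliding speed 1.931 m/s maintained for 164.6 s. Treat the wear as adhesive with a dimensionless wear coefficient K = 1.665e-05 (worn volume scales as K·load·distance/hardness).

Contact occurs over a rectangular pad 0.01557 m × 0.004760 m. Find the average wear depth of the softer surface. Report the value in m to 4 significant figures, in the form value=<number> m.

Each operation keeps full precision; shown intermediates are rounded — a lone final rounding, at 4 significant figures.
Convert: Total distance L = v·t = 1.931 m/s × 164.6 s = 317.8 m.
Convert: Hardness H = 749.3 HV × 9.807 MPa/HV = 7348 MPa = 7.348e+09 Pa.
Convert: Contact area A = 0.01557 m × 0.004760 m = 7.411e-05 m².
Expressed in SI base units: W = 70.75 N, H = 7.348e+09 Pa, K = 1.665e-05.
Archard relation: V = K·W·L/H = 1.665e-05 · 70.75 · 317.8 / 7.348e+09 = 5.095e-11 m³.
Depth of wear h = V/A = 5.095e-11 / 7.411e-05 = 6.875e-07 m.

value=6.875e-07 m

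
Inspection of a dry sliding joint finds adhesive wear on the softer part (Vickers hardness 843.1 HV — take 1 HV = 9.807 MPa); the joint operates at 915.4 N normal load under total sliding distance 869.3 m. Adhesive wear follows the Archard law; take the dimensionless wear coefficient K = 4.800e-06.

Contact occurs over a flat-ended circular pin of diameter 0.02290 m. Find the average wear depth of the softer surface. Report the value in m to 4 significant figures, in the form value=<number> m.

value=1.122e-06 m

The algebra keeps exact precision; intermediates are displayed rounded — a lone final rounding: 4 significant figures.
Convert: Hardness H = 843.1 HV × 9.807 MPa/HV = 8268 MPa = 8.268e+09 Pa.
Convert: Contact area A = π·d²/4 = π·(0.02290 m)²/4 = 4.119e-04 m².
Working in SI base units: W = 915.4 N, H = 8.268e+09 Pa, K = 4.800e-06.
The Archard volume V = K·W·L/H = 4.800e-06 · 915.4 · 869.3 / 8.268e+09 = 4.620e-10 m³.
Depth of wear h = V/A = 4.620e-10 / 4.119e-04 = 1.122e-06 m.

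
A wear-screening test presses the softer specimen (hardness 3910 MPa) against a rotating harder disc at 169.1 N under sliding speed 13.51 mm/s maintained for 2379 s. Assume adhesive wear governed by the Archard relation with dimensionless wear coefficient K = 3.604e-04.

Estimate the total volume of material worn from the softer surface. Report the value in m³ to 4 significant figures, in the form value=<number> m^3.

The computation maintains full float precision — intermediate values are printed rounded. Rounded just once to 4 significant figures.
Convert: Sliding speed v = 13.51 mm/s = 0.01351 m/s. Path length L = v·t = 0.01351 m/s × 2379 s = 32.14 m.
Convert: Hardness H = 3910 MPa = 3.910e+09 Pa.
As SI base values: W = 169.1 N, H = 3.910e+09 Pa, K = 3.604e-04.
Volume removed: V = K·W·L/H = 3.604e-04 · 169.1 · 32.14 / 3.910e+09 = 5.010e-10 m³.

value=5.010e-10 m^3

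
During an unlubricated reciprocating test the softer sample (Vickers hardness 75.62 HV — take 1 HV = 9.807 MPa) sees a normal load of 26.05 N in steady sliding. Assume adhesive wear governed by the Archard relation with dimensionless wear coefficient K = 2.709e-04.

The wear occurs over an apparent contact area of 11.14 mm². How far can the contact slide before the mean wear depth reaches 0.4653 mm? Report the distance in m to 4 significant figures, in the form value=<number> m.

value=544.7 m

Intermediates appear rounded; all working math carries full float precision; one final rounding: four significant digits.
Convert: Hardness H = 75.62 HV × 9.807 MPa/HV = 741.6 MPa = 7.416e+08 Pa.
Convert: Contact area A = 11.14 mm² = 1.114e-05 m².
Convert: Depth limit h_lim = 0.4653 mm = 4.653e-04 m.
Working in SI base units: W = 26.05 N, H = 7.416e+08 Pa, K = 2.709e-04.
At the depth limit, V_lim = h_lim·A = 4.653e-04 · 1.114e-05 = 5.183e-09 m³.
Life L = V_lim·H/(K·W) = 5.183e-09 · 7.416e+08 / (2.709e-04 · 26.05) = 544.7 m.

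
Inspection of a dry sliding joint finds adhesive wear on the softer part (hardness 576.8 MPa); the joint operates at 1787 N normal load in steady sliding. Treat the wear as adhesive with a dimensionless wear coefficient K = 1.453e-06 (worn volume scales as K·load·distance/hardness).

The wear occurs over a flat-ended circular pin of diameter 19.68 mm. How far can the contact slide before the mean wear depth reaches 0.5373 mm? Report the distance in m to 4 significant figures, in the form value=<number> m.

Every step holds full float precision. Intermediates are displayed rounded; a single final rounding: four significant digits.
Convert: Hardness H = 576.8 MPa = 5.768e+08 Pa.
Convert: Pin diameter d = 19.68 mm = 0.01968 m. Contact area A = π·d²/4 = π·(0.01968 m)²/4 = 3.042e-04 m².
Convert: Depth limit h_lim = 0.5373 mm = 5.373e-04 m.
Collected in SI base units: W = 1787 N, H = 5.768e+08 Pa, K = 1.453e-06.
At the depth limit, V_lim = h_lim·A = 5.373e-04 · 3.042e-04 = 1.634e-07 m³.
So the life L = V_lim·H/(K·W) = 1.634e-07 · 5.768e+08 / (1.453e-06 · 1787) = 3.631e+04 m.

value=3.631e+04 m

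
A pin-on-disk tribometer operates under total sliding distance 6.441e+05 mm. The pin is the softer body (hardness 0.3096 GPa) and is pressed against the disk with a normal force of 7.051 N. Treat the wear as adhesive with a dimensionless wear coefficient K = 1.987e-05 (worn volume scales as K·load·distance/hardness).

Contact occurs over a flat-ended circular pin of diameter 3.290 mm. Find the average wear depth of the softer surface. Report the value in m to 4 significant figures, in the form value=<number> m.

Intermediates are printed rounded; each operation holds full precision, and rounded once at the end to 4 significant figures.
Total distance L = 6.441e+05 mm = 644.1 m.
Hardness H = 0.3096 GPa = 3.096e+08 Pa.
Pin diameter d = 3.290 mm = 0.003290 m. Contact area A = π·d²/4 = π·(0.003290 m)²/4 = 8.501e-06 m².
Restated in SI base units: W = 7.051 N, H = 3.096e+08 Pa, K = 1.987e-05.
Archard volume V = K·W·L/H = 1.987e-05 · 7.051 · 644.1 / 3.096e+08 = 2.915e-10 m³.
Mean wear depth h = V/A = 2.915e-10 / 8.501e-06 = 3.429e-05 m.

value=3.429e-05 m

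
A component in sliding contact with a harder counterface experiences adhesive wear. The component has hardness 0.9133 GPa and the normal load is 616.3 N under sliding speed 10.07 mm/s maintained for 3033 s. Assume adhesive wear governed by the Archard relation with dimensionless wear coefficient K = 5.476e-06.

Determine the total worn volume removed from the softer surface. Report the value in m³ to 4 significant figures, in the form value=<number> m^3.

Intermediates are printed rounded. Each operation keeps exact precision, and one last rounding to four significant figures.
Sliding speed v = 10.07 mm/s = 0.01007 m/s. The distance L = v·t = 0.01007 m/s × 3033 s = 30.54 m.
Hardness H = 0.9133 GPa = 9.133e+08 Pa.
Restated in SI base units: W = 616.3 N, H = 9.133e+08 Pa, K = 5.476e-06.
Apply Archard: V = K·W·L/H = 5.476e-06 · 616.3 · 30.54 / 9.133e+08 = 1.129e-10 m³.

value=1.129e-10 m^3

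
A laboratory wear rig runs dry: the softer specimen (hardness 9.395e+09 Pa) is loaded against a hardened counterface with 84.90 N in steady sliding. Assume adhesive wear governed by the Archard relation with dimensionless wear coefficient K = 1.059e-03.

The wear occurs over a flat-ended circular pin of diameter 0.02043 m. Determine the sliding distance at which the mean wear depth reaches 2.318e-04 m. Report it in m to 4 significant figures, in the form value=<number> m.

value=7940 m

Shown intermediates are rounded. All working math carries full precision. Rounded once at the end to 4 significant digits.
Convert: Contact area A = π·d²/4 = π·(0.02043 m)²/4 = 3.278e-04 m².
SI base units throughout: W = 84.90 N, H = 9.395e+09 Pa, K = 1.059e-03.
Permissible volume V_lim = h_lim·A = 2.318e-04 · 3.278e-04 = 7.599e-08 m³.
Life L = V_lim·H/(K·W) = 7.599e-08 · 9.395e+09 / (1.059e-03 · 84.90) = 7940 m.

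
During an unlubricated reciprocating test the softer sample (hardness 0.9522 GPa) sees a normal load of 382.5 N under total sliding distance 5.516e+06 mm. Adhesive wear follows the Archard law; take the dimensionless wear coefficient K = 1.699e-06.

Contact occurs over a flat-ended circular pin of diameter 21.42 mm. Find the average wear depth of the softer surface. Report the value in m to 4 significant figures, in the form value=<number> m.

Intermediate values are shown rounded; every step carries full precision — one final rounding to four significant figures.
Convert: Path length L = 5.516e+06 mm = 5516 m.
Convert: Hardness H = 0.9522 GPa = 9.522e+08 Pa.
Convert: Pin diameter d = 21.42 mm = 0.02142 m. Contact area A = π·d²/4 = π·(0.02142 m)²/4 = 3.604e-04 m².
In SI base units: W = 382.5 N, H = 9.522e+08 Pa, K = 1.699e-06.
The Archard volume V = K·W·L/H = 1.699e-06 · 382.5 · 5516 / 9.522e+08 = 3.765e-09 m³.
Mean depth h = V/A = 3.765e-09 / 3.604e-04 = 1.045e-05 m.

value=1.045e-05 m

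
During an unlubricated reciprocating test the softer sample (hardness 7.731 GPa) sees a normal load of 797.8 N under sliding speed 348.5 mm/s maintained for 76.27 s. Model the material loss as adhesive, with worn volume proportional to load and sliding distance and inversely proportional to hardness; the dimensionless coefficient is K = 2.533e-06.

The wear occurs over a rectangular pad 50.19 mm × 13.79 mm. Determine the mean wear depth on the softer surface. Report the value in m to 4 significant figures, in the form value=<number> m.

The intermediates are displayed rounded. The computation runs at full float precision — a single final rounding, at 4 significant digits.
Convert: Sliding speed v = 348.5 mm/s = 0.3485 m/s. Total distance L = v·t = 0.3485 m/s × 76.27 s = 26.58 m.
Convert: Hardness H = 7.731 GPa = 7.731e+09 Pa.
Convert: Pad sides 50.19 mm × 13.79 mm = 0.05019 m × 0.01379 m. Contact area A = 0.05019 m × 0.01379 m = 6.921e-04 m².
Expressed in SI base units: W = 797.8 N, H = 7.731e+09 Pa, K = 2.533e-06.
Worn volume V = K·W·L/H = 2.533e-06 · 797.8 · 26.58 / 7.731e+09 = 6.948e-12 m³.
Average depth h = V/A = 6.948e-12 / 6.921e-04 = 1.004e-08 m.

value=1.004e-08 m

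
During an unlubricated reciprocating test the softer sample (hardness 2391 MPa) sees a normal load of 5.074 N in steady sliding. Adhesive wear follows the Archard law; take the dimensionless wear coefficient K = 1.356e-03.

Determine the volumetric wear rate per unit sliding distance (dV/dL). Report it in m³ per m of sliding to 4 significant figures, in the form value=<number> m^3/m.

Every step maintains full float precision. Intermediate values are shown rounded — rounded once at the end, at four significant figures.
Hardness H = 2391 MPa = 2.391e+09 Pa.
In SI base units, W = 5.074 N, H = 2.391e+09 Pa, K = 1.356e-03.
Volumetric rate dV/dL = K·W/H, so: 1.356e-03 · 5.074 / 2.391e+09 = 2.878e-12 m³/m.

value=2.878e-12 m^3/m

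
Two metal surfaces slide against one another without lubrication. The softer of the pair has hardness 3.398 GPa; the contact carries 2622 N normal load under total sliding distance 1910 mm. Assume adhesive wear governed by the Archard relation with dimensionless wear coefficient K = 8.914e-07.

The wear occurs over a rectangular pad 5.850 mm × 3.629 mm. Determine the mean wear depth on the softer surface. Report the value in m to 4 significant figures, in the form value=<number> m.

Intermediate values are printed rounded. All working math keeps full precision — a lone final rounding to 4 significant digits.
Convert: Distance covered L = 1910 mm = 1.910 m.
Convert: Hardness H = 3.398 GPa = 3.398e+09 Pa.
Convert: Pad sides 5.850 mm × 3.629 mm = 0.005850 m × 0.003629 m. Contact area A = 0.005850 m × 0.003629 m = 2.123e-05 m².
As SI base values: W = 2622 N, H = 3.398e+09 Pa, K = 8.914e-07.
Volume removed: V = K·W·L/H = 8.914e-07 · 2622 · 1.910 / 3.398e+09 = 1.314e-12 m³.
Mean wear depth h = V/A = 1.314e-12 / 2.123e-05 = 6.188e-08 m.

value=6.188e-08 m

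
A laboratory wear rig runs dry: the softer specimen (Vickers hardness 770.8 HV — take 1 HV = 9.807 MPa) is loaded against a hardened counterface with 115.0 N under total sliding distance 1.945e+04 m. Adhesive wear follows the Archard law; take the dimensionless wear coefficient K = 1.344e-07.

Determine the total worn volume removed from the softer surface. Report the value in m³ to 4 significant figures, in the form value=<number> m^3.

All working math holds full float precision — printed values are rounded. Rounded just once, at four significant figures.
Convert: Hardness H = 770.8 HV × 9.807 MPa/HV = 7559 MPa = 7.559e+09 Pa.
As SI base values: W = 115.0 N, H = 7.559e+09 Pa, K = 1.344e-07.
Volume removed: V = K·W·L/H = 1.344e-07 · 115.0 · 1.945e+04 / 7.559e+09 = 3.977e-11 m³.

value=3.977e-11 m^3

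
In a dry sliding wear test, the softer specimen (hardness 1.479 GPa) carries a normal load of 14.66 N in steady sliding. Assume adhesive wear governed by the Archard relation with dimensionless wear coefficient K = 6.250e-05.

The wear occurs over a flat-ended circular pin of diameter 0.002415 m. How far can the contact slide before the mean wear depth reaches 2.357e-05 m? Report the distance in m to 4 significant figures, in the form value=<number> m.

Shown intermediates are rounded — the algebra holds exact precision. Rounded just once to four significant digits.
Convert: Hardness H = 1.479 GPa = 1.479e+09 Pa.
Convert: Contact area A = π·d²/4 = π·(0.002415 m)²/4 = 4.581e-06 m².
As SI base values: W = 14.66 N, H = 1.479e+09 Pa, K = 6.250e-05.
Wearable volume V_lim = h_lim·A = 2.357e-05 · 4.581e-06 = 1.080e-10 m³.
Sliding life L = V_lim·H/(K·W) = 1.080e-10 · 1.479e+09 / (6.250e-05 · 14.66) = 174.3 m.

value=174.3 m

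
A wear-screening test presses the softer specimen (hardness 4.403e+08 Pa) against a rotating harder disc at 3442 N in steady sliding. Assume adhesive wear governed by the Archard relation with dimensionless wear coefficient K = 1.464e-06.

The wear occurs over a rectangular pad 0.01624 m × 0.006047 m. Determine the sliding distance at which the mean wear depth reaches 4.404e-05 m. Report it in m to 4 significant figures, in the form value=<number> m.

value=377.9 m

Every step maintains full float precision — intermediate values are displayed rounded — a single final rounding, at 4 significant figures.
Contact area A = 0.01624 m × 0.006047 m = 9.820e-05 m².
Restated in SI base units: W = 3442 N, H = 4.403e+08 Pa, K = 1.464e-06.
Wearable volume V_lim = h_lim·A = 4.404e-05 · 9.820e-05 = 4.325e-09 m³.
Life L = V_lim·H/(K·W) = 4.325e-09 · 4.403e+08 / (1.464e-06 · 3442) = 377.9 m.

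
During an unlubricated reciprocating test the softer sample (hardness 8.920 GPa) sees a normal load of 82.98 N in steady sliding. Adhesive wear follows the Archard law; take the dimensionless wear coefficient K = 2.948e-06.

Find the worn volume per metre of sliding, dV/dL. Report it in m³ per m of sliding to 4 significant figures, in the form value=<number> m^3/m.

value=2.742e-14 m^3/m

The intermediates are displayed rounded; each operation runs at full precision; rounded once at the end: four significant digits.
Hardness H = 8.920 GPa = 8.920e+09 Pa.
As SI base values: W = 82.98 N, H = 8.920e+09 Pa, K = 2.948e-06.
Wear rate dV/dL = K·W/H, per unit distance: 2.948e-06 · 82.98 / 8.920e+09 = 2.742e-14 m³/m.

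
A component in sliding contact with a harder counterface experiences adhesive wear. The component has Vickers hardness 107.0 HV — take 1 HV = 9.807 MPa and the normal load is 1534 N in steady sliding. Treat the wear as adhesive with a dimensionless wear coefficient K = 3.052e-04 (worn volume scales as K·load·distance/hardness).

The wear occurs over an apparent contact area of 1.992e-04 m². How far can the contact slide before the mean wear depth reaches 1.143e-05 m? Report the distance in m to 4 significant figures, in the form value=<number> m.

value=5.103 m

Shown intermediates are rounded; the computation runs at full float precision. Rounded just once to 4 significant digits.
Hardness H = 107.0 HV × 9.807 MPa/HV = 1049 MPa = 1.049e+09 Pa.
SI base units throughout: W = 1534 N, H = 1.049e+09 Pa, K = 3.052e-04.
Wearable volume V_lim = h_lim·A = 1.143e-05 · 1.992e-04 = 2.277e-09 m³.
Thus life L = V_lim·H/(K·W) = 2.277e-09 · 1.049e+09 / (3.052e-04 · 1534) = 5.103 m.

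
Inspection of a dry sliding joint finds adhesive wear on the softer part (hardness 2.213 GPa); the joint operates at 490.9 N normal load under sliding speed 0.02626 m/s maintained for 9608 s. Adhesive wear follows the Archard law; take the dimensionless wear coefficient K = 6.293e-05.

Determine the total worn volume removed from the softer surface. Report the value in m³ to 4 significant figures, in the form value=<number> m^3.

value=3.522e-09 m^3

All working math maintains full precision, and the intermediates are printed rounded — rounded just once to four significant figures.
Distance covered L = v·t = 0.02626 m/s × 9608 s = 252.3 m.
Hardness H = 2.213 GPa = 2.213e+09 Pa.
In SI base units, W = 490.9 N, H = 2.213e+09 Pa, K = 6.293e-05.
Archard relation: V = K·W·L/H = 6.293e-05 · 490.9 · 252.3 / 2.213e+09 = 3.522e-09 m³.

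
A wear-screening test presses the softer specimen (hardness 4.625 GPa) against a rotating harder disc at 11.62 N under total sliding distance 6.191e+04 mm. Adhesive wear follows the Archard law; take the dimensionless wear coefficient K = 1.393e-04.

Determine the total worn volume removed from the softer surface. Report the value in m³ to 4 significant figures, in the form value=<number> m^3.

Every step maintains exact precision. The intermediates are displayed rounded — one final rounding to four significant digits.
Convert: Path length L = 6.191e+04 mm = 61.91 m.
Convert: Hardness H = 4.625 GPa = 4.625e+09 Pa.
In SI base units, W = 11.62 N, H = 4.625e+09 Pa, K = 1.393e-04.
The Archard volume V = K·W·L/H = 1.393e-04 · 11.62 · 61.91 / 4.625e+09 = 2.167e-11 m³.

value=2.167e-11 m^3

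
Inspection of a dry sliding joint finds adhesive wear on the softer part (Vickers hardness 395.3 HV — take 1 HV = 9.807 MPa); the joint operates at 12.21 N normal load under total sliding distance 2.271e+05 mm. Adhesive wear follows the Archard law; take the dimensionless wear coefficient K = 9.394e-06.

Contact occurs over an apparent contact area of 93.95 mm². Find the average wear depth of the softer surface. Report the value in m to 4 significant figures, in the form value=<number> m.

The computation keeps full float precision — the intermediates are displayed rounded; a lone final rounding, at four significant figures.
Distance covered L = 2.271e+05 mm = 227.1 m.
Hardness H = 395.3 HV × 9.807 MPa/HV = 3877 MPa = 3.877e+09 Pa.
Contact area A = 93.95 mm² = 9.395e-05 m².
In SI base units, W = 12.21 N, H = 3.877e+09 Pa, K = 9.394e-06.
Wear volume V = K·W·L/H = 9.394e-06 · 12.21 · 227.1 / 3.877e+09 = 6.719e-12 m³.
Depth of wear h = V/A = 6.719e-12 / 9.395e-05 = 7.152e-08 m.

value=7.152e-08 m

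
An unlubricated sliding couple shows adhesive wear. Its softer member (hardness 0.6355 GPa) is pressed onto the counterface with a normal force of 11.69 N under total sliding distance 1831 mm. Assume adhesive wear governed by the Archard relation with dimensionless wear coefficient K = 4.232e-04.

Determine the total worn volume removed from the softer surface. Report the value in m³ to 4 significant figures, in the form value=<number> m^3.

value=1.425e-11 m^3

All working math carries full precision. Intermediates appear rounded; a single final rounding: 4 significant digits.
Convert: Distance L = 1831 mm = 1.831 m.
Convert: Hardness H = 0.6355 GPa = 6.355e+08 Pa.
SI base units throughout: W = 11.69 N, H = 6.355e+08 Pa, K = 4.232e-04.
Volume removed: V = K·W·L/H = 4.232e-04 · 11.69 · 1.831 / 6.355e+08 = 1.425e-11 m³.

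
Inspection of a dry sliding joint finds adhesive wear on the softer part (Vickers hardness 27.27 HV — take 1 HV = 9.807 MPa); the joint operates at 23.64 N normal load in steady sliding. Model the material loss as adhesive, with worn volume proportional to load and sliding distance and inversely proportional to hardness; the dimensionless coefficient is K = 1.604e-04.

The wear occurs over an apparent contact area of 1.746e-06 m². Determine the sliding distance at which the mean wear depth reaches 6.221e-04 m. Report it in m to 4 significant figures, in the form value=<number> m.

value=76.61 m

The intermediates appear rounded — all working math runs at exact precision. Rounded once at the end to four significant figures.
Hardness H = 27.27 HV × 9.807 MPa/HV = 267.4 MPa = 2.674e+08 Pa.
In SI base units: W = 23.64 N, H = 2.674e+08 Pa, K = 1.604e-04.
Allowed volume V_lim = h_lim·A = 6.221e-04 · 1.746e-06 = 1.086e-09 m³.
So the life L = V_lim·H/(K·W) = 1.086e-09 · 2.674e+08 / (1.604e-04 · 23.64) = 76.61 m.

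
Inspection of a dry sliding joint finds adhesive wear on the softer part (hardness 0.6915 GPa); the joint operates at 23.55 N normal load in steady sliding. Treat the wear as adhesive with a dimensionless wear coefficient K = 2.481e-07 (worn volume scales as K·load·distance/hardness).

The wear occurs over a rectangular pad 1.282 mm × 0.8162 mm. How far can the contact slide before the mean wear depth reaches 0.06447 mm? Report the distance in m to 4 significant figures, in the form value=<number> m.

Intermediate values are displayed rounded, and the algebra carries full float precision, and one last rounding to 4 significant figures.
Convert: Hardness H = 0.6915 GPa = 6.915e+08 Pa.
Convert: Pad sides 1.282 mm × 0.8162 mm = 1.282e-03 m × 8.162e-04 m. Contact area A = 1.282e-03 m × 8.162e-04 m = 1.046e-06 m².
Convert: Depth limit h_lim = 0.06447 mm = 6.447e-05 m.
SI base units throughout: W = 23.55 N, H = 6.915e+08 Pa, K = 2.481e-07.
Allowed volume V_lim = h_lim·A = 6.447e-05 · 1.046e-06 = 6.746e-11 m³.
Sliding life L = V_lim·H/(K·W) = 6.746e-11 · 6.915e+08 / (2.481e-07 · 23.55) = 7984 m.

value=7984 m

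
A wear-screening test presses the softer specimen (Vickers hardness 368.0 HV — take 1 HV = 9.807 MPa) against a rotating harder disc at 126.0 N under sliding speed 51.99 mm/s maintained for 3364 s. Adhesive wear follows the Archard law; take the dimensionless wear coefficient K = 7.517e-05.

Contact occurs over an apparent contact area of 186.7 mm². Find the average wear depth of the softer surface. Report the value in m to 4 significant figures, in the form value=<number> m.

The intermediates are displayed rounded; the computation carries exact precision. Rounded once at the end to 4 significant figures.
Sliding speed v = 51.99 mm/s = 0.05199 m/s. Distance L = v·t = 0.05199 m/s × 3364 s = 174.9 m.
Hardness H = 368.0 HV × 9.807 MPa/HV = 3609 MPa = 3.609e+09 Pa.
Contact area A = 186.7 mm² = 1.867e-04 m².
Expressed in SI base units: W = 126.0 N, H = 3.609e+09 Pa, K = 7.517e-05.
The Archard volume V = K·W·L/H = 7.517e-05 · 126.0 · 174.9 / 3.609e+09 = 4.590e-10 m³.
Wear depth h = V/A = 4.590e-10 / 1.867e-04 = 2.458e-06 m.

value=2.458e-06 m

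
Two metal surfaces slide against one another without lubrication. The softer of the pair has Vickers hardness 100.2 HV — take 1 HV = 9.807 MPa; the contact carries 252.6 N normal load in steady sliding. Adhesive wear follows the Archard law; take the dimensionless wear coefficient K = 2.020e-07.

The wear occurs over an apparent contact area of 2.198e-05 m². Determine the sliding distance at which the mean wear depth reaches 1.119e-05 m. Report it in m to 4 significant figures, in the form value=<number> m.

value=4737 m

Intermediates are printed rounded; all arithmetic holds exact precision, and one last rounding to four significant figures.
Hardness H = 100.2 HV × 9.807 MPa/HV = 982.7 MPa = 9.827e+08 Pa.
Working in SI base units: W = 252.6 N, H = 9.827e+08 Pa, K = 2.020e-07.
Allowed volume V_lim = h_lim·A = 1.119e-05 · 2.198e-05 = 2.460e-10 m³.
So the life L = V_lim·H/(K·W) = 2.460e-10 · 9.827e+08 / (2.020e-07 · 252.6) = 4737 m.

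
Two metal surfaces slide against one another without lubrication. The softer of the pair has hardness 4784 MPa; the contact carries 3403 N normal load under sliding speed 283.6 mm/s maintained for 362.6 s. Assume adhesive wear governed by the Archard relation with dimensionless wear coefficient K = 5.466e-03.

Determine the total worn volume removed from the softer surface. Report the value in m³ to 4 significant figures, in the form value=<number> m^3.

The algebra maintains exact precision, and printed values are rounded; rounded once at the end, at 4 significant digits.
Convert: Sliding speed v = 283.6 mm/s = 0.2836 m/s. Path length L = v·t = 0.2836 m/s × 362.6 s = 102.8 m.
Convert: Hardness H = 4784 MPa = 4.784e+09 Pa.
In SI base units: W = 3403 N, H = 4.784e+09 Pa, K = 5.466e-03.
The Archard volume V = K·W·L/H = 5.466e-03 · 3403 · 102.8 / 4.784e+09 = 3.998e-07 m³.

value=3.998e-07 m^3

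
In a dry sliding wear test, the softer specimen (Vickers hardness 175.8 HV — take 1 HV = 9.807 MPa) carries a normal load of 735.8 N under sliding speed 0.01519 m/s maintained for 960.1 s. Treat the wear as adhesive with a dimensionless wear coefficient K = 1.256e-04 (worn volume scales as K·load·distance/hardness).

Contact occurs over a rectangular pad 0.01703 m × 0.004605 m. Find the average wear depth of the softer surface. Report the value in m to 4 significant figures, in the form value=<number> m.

value=9.968e-06 m

The intermediates are shown rounded, and each operation runs at exact precision. Rounded just once to 4 significant figures.
Convert: Path length L = v·t = 0.01519 m/s × 960.1 s = 14.58 m.
Convert: Hardness H = 175.8 HV × 9.807 MPa/HV = 1724 MPa = 1.724e+09 Pa.
Convert: Contact area A = 0.01703 m × 0.004605 m = 7.842e-05 m².
Restated in SI base units: W = 735.8 N, H = 1.724e+09 Pa, K = 1.256e-04.
Volume removed: V = K·W·L/H = 1.256e-04 · 735.8 · 14.58 / 1.724e+09 = 7.818e-10 m³.
Depth h = V/A = 7.818e-10 / 7.842e-05 = 9.968e-06 m.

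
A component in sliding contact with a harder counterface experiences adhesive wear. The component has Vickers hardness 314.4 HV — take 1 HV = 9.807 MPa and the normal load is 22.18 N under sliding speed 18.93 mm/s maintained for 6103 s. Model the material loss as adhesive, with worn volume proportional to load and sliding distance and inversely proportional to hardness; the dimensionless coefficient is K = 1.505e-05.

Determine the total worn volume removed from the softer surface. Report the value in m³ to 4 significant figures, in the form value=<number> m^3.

Printed values are rounded, and the algebra maintains full float precision. Rounded once at the end to 4 significant figures.
Convert: Sliding speed v = 18.93 mm/s = 0.01893 m/s. Path length L = v·t = 0.01893 m/s × 6103 s = 115.5 m.
Convert: Hardness H = 314.4 HV × 9.807 MPa/HV = 3083 MPa = 3.083e+09 Pa.
Expressed in SI base units: W = 22.18 N, H = 3.083e+09 Pa, K = 1.505e-05.
By Archard's law, V = K·W·L/H = 1.505e-05 · 22.18 · 115.5 / 3.083e+09 = 1.251e-11 m³.

value=1.251e-11 m^3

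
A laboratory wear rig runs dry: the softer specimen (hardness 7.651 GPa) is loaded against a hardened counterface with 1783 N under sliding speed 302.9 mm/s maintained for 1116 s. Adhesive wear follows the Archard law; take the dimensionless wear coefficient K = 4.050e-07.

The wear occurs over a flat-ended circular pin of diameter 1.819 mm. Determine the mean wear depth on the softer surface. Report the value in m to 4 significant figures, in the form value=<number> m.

Intermediates are displayed rounded; the computation maintains full precision, and one final rounding: 4 significant figures.
Sliding speed v = 302.9 mm/s = 0.3029 m/s. Distance L = v·t = 0.3029 m/s × 1116 s = 338.0 m.
Hardness H = 7.651 GPa = 7.651e+09 Pa.
Pin diameter d = 1.819 mm = 0.001819 m. Contact area A = π·d²/4 = π·(0.001819 m)²/4 = 2.599e-06 m².
Expressed in SI base units: W = 1783 N, H = 7.651e+09 Pa, K = 4.050e-07.
Wear volume V = K·W·L/H = 4.050e-07 · 1783 · 338.0 / 7.651e+09 = 3.190e-11 m³.
Mean depth h = V/A = 3.190e-11 / 2.599e-06 = 1.228e-05 m.

value=1.228e-05 m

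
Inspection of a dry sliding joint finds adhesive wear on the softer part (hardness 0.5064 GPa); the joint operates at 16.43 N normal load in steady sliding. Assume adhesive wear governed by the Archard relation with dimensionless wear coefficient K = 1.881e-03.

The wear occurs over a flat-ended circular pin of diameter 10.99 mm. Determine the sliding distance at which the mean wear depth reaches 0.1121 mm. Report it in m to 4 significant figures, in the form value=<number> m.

Intermediates are shown rounded — each operation keeps exact precision, and rounded once at the end to 4 significant figures.
Convert: Hardness H = 0.5064 GPa = 5.064e+08 Pa.
Convert: Pin diameter d = 10.99 mm = 0.01099 m. Contact area A = π·d²/4 = π·(0.01099 m)²/4 = 9.486e-05 m².
Convert: Depth limit h_lim = 0.1121 mm = 1.121e-04 m.
In SI base units, W = 16.43 N, H = 5.064e+08 Pa, K = 1.881e-03.
Limit volume V_lim = h_lim·A = 1.121e-04 · 9.486e-05 = 1.063e-08 m³.
Thus life L = V_lim·H/(K·W) = 1.063e-08 · 5.064e+08 / (1.881e-03 · 16.43) = 174.2 m.

value=174.2 m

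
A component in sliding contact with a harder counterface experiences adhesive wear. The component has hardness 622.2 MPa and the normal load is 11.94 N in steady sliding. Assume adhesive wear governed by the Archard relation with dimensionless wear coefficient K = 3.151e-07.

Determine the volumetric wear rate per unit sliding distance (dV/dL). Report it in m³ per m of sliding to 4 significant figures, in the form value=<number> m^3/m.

All arithmetic runs at full float precision, and intermediate values are displayed rounded. Rounded just once, at 4 significant figures.
Hardness H = 622.2 MPa = 6.222e+08 Pa.
SI base units throughout: W = 11.94 N, H = 6.222e+08 Pa, K = 3.151e-07.
Wear rate dV/dL = K·W/H, per unit distance: 3.151e-07 · 11.94 / 6.222e+08 = 6.047e-15 m³/m.

value=6.047e-15 m^3/m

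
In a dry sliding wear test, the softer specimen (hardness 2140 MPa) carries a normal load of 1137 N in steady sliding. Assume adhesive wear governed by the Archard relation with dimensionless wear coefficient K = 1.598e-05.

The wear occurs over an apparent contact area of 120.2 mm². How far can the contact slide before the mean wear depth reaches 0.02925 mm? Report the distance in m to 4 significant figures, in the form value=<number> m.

value=414.1 m

Every step keeps full precision — intermediate values appear rounded, and one final rounding: 4 significant figures.
Convert: Hardness H = 2140 MPa = 2.140e+09 Pa.
Convert: Contact area A = 120.2 mm² = 1.202e-04 m².
Convert: Depth limit h_lim = 0.02925 mm = 2.925e-05 m.
SI base units throughout: W = 1137 N, H = 2.140e+09 Pa, K = 1.598e-05.
Wearable volume V_lim = h_lim·A = 2.925e-05 · 1.202e-04 = 3.516e-09 m³.
Inverting, life L = V_lim·H/(K·W) = 3.516e-09 · 2.140e+09 / (1.598e-05 · 1137) = 414.1 m.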